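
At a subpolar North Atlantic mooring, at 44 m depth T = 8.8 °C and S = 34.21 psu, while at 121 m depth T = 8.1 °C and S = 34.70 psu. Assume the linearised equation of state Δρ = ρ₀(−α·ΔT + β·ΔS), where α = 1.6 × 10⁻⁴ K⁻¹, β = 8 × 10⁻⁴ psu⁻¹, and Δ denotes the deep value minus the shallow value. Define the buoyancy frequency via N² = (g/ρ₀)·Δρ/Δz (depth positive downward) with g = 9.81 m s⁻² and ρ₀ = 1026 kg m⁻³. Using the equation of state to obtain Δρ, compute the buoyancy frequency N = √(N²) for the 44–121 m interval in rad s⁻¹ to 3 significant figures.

ΔT = -0.7 K, ΔS = +0.49 psu (deep − shallow).
Δρ/ρ₀ = −αΔT + βΔS = 1.12 × 10⁻⁴ + 3.92 × 10⁻⁴ = 5.04 × 10⁻⁴, so Δρ ≈ 0.5171 kg m⁻³.
N² = (g/ρ₀)·Δρ/Δz = g·(Δρ/ρ₀)/Δz = 9.81 × 5.04 × 10⁻⁴ / 77 = 6.4211 × 10⁻⁵ s⁻².
N = √(6.4211 × 10⁻⁵) = 8.0132 × 10⁻³ rad s⁻¹ ≈ 8.01 × 10⁻³ rad s⁻¹.

8.01 × 10⁻³ rad s⁻¹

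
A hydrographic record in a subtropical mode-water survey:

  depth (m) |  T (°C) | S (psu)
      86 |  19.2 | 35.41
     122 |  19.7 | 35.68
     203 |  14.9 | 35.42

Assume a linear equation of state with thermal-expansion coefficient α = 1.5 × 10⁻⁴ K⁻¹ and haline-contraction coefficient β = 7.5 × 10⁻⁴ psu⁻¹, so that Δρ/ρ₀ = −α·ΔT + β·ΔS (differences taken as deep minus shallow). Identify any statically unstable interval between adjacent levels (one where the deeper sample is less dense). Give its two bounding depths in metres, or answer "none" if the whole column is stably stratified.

Evaluate Δρ/ρ₀ = −αΔT + βΔS across each adjacent pair:
  86–122 m: −αΔT+βΔS = −(1.5 × 10⁻⁴)(+0.5)+(7.5 × 10⁻⁴)(+0.27) = 1.3 × 10⁻⁴ → stable
  122–203 m: −αΔT+βΔS = −(1.5 × 10⁻⁴)(-4.8)+(7.5 × 10⁻⁴)(-0.26) = 5.2 × 10⁻⁴ → stable
Every interval has Δρ > 0: the column is stably stratified throughout.

none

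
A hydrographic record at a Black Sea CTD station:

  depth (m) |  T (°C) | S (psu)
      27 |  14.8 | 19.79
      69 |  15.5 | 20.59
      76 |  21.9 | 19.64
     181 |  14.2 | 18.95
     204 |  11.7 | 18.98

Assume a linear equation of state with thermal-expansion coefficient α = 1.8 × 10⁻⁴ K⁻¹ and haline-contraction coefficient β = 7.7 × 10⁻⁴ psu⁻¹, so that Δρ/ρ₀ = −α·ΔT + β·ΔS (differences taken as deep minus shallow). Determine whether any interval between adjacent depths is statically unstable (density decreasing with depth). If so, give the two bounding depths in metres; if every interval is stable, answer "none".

69–76 m

Evaluate Δρ/ρ₀ = −αΔT + βΔS across each adjacent pair:
  27–69 m: −αΔT+βΔS = −(1.8 × 10⁻⁴)(+0.7)+(7.7 × 10⁻⁴)(+0.80) = 4.9 × 10⁻⁴ → stable
  69–76 m: −αΔT+βΔS = −(1.8 × 10⁻⁴)(+6.4)+(7.7 × 10⁻⁴)(-0.95) = -1.9 × 10⁻³ → UNSTABLE
  76–181 m: −αΔT+βΔS = −(1.8 × 10⁻⁴)(-7.7)+(7.7 × 10⁻⁴)(-0.69) = 8.5 × 10⁻⁴ → stable
  181–204 m: −αΔT+βΔS = −(1.8 × 10⁻⁴)(-2.5)+(7.7 × 10⁻⁴)(+0.03) = 4.7 × 10⁻⁴ → stable
The 69–76 m interval has Δρ < 0: lighter water underlies denser water.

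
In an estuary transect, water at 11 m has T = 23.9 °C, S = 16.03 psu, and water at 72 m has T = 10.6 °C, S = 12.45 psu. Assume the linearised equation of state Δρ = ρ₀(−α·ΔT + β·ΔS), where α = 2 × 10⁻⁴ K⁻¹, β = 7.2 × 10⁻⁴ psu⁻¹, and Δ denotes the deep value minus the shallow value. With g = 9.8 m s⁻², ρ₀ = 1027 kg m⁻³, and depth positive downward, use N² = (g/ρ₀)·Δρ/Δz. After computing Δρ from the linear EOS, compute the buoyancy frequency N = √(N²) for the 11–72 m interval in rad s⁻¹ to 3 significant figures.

ΔT = -13.3 K, ΔS = -3.58 psu (deep − shallow).
Δρ/ρ₀ = −αΔT + βΔS = 2.66 × 10⁻³ − 2.5776 × 10⁻³ = 8.24 × 10⁻⁵, so Δρ ≈ 0.08462 kg m⁻³.
N² = (g/ρ₀)·Δρ/Δz = g·(Δρ/ρ₀)/Δz = 9.8 × 8.24 × 10⁻⁵ / 61 = 1.3238 × 10⁻⁵ s⁻².
N = √(1.3238 × 10⁻⁵) = 3.6384 × 10⁻³ rad s⁻¹ ≈ 3.64 × 10⁻³ rad s⁻¹.

3.64 × 10⁻³ rad s⁻¹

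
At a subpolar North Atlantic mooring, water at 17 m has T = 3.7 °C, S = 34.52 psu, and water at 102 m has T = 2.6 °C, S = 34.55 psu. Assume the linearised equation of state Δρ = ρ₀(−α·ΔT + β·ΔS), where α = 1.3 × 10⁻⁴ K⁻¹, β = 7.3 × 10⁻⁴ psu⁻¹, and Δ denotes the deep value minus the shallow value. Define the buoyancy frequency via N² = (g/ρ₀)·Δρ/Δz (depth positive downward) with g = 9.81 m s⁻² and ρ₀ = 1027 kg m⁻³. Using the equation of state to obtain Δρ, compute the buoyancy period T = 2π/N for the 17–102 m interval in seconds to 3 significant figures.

1.44 × 10³ s

ΔT = -1.1 K, ΔS = +0.03 psu (deep − shallow).
Δρ/ρ₀ = −αΔT + βΔS = 1.43 × 10⁻⁴ + 2.19 × 10⁻⁵ = 1.649 × 10⁻⁴, so Δρ ≈ 0.1694 kg m⁻³.
N² = (g/ρ₀)·Δρ/Δz = g·(Δρ/ρ₀)/Δz = 9.81 × 1.649 × 10⁻⁴ / 85 = 1.9031 × 10⁻⁵ s⁻².
N = √(1.9031 × 10⁻⁵) = 4.3625 × 10⁻³ rad s⁻¹ → T = 2π/N = 1.4403 × 10³ s ≈ 1.44 × 10³ s.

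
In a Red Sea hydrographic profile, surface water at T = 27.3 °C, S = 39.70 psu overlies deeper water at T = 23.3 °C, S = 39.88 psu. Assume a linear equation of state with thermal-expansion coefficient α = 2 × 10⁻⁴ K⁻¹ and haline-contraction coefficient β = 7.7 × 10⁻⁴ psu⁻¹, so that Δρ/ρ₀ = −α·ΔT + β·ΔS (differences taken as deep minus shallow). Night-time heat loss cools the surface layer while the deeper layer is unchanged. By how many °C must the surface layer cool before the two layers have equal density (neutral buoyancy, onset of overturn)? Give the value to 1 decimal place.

Neutral buoyancy requires Δρ = 0, i.e. −α(T_deep − T_surf′) + β(S_deep − S_surf) = 0.
T_surf′ = T_deep − (β/α)·ΔS = 23.3 − (7.7 × 10⁻⁴/2 × 10⁻⁴)·(+0.18) = 22.607 °C.
Cooling required: 27.3 − (22.607) = 4.693 °C.

4.7 °C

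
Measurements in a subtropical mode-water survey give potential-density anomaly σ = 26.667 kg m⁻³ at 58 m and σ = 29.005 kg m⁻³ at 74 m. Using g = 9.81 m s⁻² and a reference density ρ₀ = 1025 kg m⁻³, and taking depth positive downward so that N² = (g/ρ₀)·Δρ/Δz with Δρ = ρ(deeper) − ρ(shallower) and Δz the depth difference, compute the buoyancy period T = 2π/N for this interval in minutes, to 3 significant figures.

Δρ = 1029.005 − 1026.667 = 2.338 kg m⁻³ over Δz = 74 − 58 = 16 m.
N² = (9.81/1025) × (2.338/16) = 1.3985 × 10⁻³ s⁻².
N = √(1.3985 × 10⁻³) = 0.037397 rad s⁻¹, so T = 2π/N = 168.01 s = 2.8002 min ≈ 2.80 min.
N² > 0, so the interval is statically stable.

2.80 min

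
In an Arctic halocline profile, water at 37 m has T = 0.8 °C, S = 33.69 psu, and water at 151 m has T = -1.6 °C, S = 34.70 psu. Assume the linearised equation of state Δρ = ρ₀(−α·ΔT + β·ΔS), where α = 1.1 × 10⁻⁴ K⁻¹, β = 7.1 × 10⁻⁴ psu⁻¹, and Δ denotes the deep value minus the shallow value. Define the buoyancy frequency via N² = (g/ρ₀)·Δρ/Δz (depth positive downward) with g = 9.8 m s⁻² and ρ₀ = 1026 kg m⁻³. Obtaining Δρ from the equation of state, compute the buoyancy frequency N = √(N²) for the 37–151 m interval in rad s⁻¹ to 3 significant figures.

9.18 × 10⁻³ rad s⁻¹

ΔT = -2.4 K, ΔS = +1.01 psu (deep − shallow).
Δρ/ρ₀ = −αΔT + βΔS = 2.64 × 10⁻⁴ + 7.171 × 10⁻⁴ = 9.811 × 10⁻⁴, so Δρ ≈ 1.007 kg m⁻³.
N² = (g/ρ₀)·Δρ/Δz = g·(Δρ/ρ₀)/Δz = 9.8 × 9.811 × 10⁻⁴ / 114 = 8.4340 × 10⁻⁵ s⁻².
N = √(8.4340 × 10⁻⁵) = 9.1837 × 10⁻³ rad s⁻¹ ≈ 9.18 × 10⁻³ rad s⁻¹.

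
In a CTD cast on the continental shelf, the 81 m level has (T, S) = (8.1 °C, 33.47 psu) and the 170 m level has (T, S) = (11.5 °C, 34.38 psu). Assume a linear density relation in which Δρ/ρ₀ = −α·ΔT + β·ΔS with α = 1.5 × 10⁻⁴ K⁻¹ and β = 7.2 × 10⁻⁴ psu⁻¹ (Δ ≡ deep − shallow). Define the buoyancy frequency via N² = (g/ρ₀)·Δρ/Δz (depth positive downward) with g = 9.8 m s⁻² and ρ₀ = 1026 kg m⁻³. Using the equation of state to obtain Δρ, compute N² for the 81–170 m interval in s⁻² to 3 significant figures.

ΔT = +3.4 K, ΔS = +0.91 psu (deep − shallow).
Δρ/ρ₀ = −αΔT + βΔS = -5.10 × 10⁻⁴ + 6.552 × 10⁻⁴ = 1.452 × 10⁻⁴, so Δρ ≈ 0.1490 kg m⁻³.
N² = (g/ρ₀)·Δρ/Δz = g·(Δρ/ρ₀)/Δz = 9.8 × 1.452 × 10⁻⁴ / 89 = 1.5988 × 10⁻⁵ s⁻² ≈ 1.60 × 10⁻⁵ s⁻².

1.60 × 10⁻⁵ s⁻²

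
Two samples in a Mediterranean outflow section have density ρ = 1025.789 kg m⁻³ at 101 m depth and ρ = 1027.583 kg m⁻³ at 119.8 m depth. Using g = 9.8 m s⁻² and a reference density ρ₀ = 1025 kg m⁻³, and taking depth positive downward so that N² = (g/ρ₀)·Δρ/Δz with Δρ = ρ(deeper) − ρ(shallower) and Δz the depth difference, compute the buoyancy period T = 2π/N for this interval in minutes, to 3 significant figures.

Δρ = 1027.583 − 1025.789 = 1.794 kg m⁻³ over Δz = 119.8 − 101 = 18.8 m.
N² = (9.8/1025) × (1.794/18.8) = 9.1236 × 10⁻⁴ s⁻².
N = √(9.1236 × 10⁻⁴) = 0.030205 rad s⁻¹, so T = 2π/N = 208.02 s = 3.4670 min ≈ 3.47 min.

3.47 min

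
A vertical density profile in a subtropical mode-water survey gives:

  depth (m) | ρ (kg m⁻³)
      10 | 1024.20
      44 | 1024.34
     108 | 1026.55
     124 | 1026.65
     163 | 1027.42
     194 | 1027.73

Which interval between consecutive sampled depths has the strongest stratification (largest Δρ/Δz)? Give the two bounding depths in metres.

44–108 m

Compute the density gradient over each adjacent pair:
  10–44 m: Δρ/Δz = 0.14/34 = 4.1 × 10⁻³ kg m⁻⁴
  44–108 m: Δρ/Δz = 2.21/64 = 0.035 kg m⁻⁴
  108–124 m: Δρ/Δz = 0.10/16 = 6.3 × 10⁻³ kg m⁻⁴
  124–163 m: Δρ/Δz = 0.77/39 = 0.020 kg m⁻⁴
  163–194 m: Δρ/Δz = 0.31/31 = 0.010 kg m⁻⁴
The largest gradient is in the 44–108 m interval — the pycnocline.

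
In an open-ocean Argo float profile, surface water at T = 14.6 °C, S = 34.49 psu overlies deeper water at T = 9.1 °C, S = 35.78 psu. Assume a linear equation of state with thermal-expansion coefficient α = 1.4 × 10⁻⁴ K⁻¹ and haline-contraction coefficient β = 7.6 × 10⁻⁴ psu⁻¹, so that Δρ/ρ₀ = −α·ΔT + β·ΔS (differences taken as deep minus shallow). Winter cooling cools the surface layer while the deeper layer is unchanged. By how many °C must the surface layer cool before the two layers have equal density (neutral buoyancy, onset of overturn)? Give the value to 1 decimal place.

12.5 °C

Neutral buoyancy requires Δρ = 0, i.e. −α(T_deep − T_surf′) + β(S_deep − S_surf) = 0.
T_surf′ = T_deep − (β/α)·ΔS = 9.1 − (7.6 × 10⁻⁴/1.4 × 10⁻⁴)·(+1.29) = 2.097 °C.
Cooling required: 14.6 − (2.097) = 12.503 °C.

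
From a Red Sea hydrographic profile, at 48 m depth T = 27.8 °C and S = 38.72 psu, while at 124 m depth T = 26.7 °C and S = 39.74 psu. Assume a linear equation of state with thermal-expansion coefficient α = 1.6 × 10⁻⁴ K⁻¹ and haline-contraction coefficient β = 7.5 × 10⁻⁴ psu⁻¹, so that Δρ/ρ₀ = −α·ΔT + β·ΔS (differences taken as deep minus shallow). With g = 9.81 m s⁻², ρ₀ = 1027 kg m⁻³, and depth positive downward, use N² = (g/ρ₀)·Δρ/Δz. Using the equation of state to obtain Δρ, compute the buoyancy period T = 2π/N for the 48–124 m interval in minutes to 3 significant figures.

9.50 min

ΔT = -1.1 K, ΔS = +1.02 psu (deep − shallow).
Δρ/ρ₀ = −αΔT + βΔS = 1.76 × 10⁻⁴ + 7.65 × 10⁻⁴ = 9.41 × 10⁻⁴, so Δρ ≈ 0.9664 kg m⁻³.
N² = (g/ρ₀)·Δρ/Δz = g·(Δρ/ρ₀)/Δz = 9.81 × 9.41 × 10⁻⁴ / 76 = 1.2146 × 10⁻⁴ s⁻².
N = √(1.2146 × 10⁻⁴) = 0.011021 rad s⁻¹ → T = 2π/N = 570.11 s = 9.5018 min ≈ 9.50 min.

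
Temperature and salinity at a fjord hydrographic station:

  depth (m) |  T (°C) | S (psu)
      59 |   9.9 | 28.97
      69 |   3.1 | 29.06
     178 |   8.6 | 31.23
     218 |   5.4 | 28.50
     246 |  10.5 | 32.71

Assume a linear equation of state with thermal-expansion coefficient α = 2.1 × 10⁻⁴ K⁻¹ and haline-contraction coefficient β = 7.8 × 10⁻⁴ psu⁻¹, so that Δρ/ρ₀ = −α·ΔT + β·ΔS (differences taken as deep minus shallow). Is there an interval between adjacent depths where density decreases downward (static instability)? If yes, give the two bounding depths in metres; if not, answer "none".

178–218 m

Evaluate Δρ/ρ₀ = −αΔT + βΔS across each adjacent pair:
  59–69 m: −αΔT+βΔS = −(2.1 × 10⁻⁴)(-6.8)+(7.8 × 10⁻⁴)(+0.09) = 1.5 × 10⁻³ → stable
  69–178 m: −αΔT+βΔS = −(2.1 × 10⁻⁴)(+5.5)+(7.8 × 10⁻⁴)(+2.17) = 5.4 × 10⁻⁴ → stable
  178–218 m: −αΔT+βΔS = −(2.1 × 10⁻⁴)(-3.2)+(7.8 × 10⁻⁴)(-2.73) = -1.5 × 10⁻³ → UNSTABLE
  218–246 m: −αΔT+βΔS = −(2.1 × 10⁻⁴)(+5.1)+(7.8 × 10⁻⁴)(+4.21) = 2.2 × 10⁻³ → stable
The 178–218 m interval has Δρ < 0: lighter water underlies denser water.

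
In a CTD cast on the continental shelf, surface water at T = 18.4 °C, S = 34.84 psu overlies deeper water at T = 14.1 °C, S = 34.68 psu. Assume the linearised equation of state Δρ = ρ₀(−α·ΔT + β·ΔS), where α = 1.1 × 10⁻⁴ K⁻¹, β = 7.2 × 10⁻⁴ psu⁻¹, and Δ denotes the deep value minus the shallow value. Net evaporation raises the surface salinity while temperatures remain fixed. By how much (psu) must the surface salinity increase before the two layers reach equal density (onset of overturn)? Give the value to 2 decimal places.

Neutral buoyancy requires −α(T_deep − T_surf) + β(S_deep − S_surf′) = 0.
S_surf′ = S_deep − (α/β)·ΔT = 34.68 − (1.1 × 10⁻⁴/7.2 × 10⁻⁴)·(-4.3) = 35.3369 psu.
Increase required: 35.3369 − 34.84 = 0.4969 psu.

0.50 psu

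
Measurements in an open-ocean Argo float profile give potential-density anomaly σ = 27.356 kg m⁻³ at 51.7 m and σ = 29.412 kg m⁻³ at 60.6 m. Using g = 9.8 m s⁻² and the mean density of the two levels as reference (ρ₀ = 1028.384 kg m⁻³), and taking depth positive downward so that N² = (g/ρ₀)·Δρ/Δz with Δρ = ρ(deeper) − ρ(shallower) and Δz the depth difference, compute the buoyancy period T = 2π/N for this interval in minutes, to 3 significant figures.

2.23 min

Δρ = 1029.412 − 1027.356 = 2.056 kg m⁻³ over Δz = 60.6 − 51.7 = 8.9 m.
N² = (9.8/1028.384) × (2.056/8.9) = 2.2014 × 10⁻³ s⁻².
N = √(2.2014 × 10⁻³) = 0.046919 rad s⁻¹, so T = 2π/N = 133.92 s = 2.2320 min ≈ 2.23 min.
A positive N² confirms static stability across the interval.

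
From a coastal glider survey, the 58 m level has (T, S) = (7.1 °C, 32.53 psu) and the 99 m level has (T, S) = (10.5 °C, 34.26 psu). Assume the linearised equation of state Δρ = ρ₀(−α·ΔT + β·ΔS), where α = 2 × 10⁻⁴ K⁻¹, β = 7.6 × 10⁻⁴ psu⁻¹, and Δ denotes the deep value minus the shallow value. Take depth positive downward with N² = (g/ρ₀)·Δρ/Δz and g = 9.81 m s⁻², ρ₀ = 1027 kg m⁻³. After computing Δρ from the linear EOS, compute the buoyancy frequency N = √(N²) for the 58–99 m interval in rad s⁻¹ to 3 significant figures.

ΔT = +3.4 K, ΔS = +1.73 psu (deep − shallow).
Δρ/ρ₀ = −αΔT + βΔS = -6.80 × 10⁻⁴ + 1.3148 × 10⁻³ = 6.348 × 10⁻⁴, so Δρ ≈ 0.6519 kg m⁻³.
N² = (g/ρ₀)·Δρ/Δz = g·(Δρ/ρ₀)/Δz = 9.81 × 6.348 × 10⁻⁴ / 41 = 1.5189 × 10⁻⁴ s⁻².
N = √(1.5189 × 10⁻⁴) = 0.012324 rad s⁻¹ ≈ 0.0123 rad s⁻¹.

0.0123 rad s⁻¹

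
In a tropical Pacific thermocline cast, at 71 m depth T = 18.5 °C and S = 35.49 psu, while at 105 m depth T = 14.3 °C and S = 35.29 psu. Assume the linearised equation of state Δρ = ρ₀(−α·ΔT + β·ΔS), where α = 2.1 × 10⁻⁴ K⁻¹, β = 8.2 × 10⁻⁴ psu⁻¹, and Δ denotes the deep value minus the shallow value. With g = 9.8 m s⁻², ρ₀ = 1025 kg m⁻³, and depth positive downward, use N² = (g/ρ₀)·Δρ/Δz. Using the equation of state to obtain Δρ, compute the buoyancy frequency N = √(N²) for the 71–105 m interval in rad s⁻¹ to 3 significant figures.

0.0144 rad s⁻¹

ΔT = -4.2 K, ΔS = -0.20 psu (deep − shallow).
Δρ/ρ₀ = −αΔT + βΔS = 8.82 × 10⁻⁴ − 1.64 × 10⁻⁴ = 7.18 × 10⁻⁴, so Δρ ≈ 0.7360 kg m⁻³.
N² = (g/ρ₀)·Δρ/Δz = g·(Δρ/ρ₀)/Δz = 9.8 × 7.18 × 10⁻⁴ / 34 = 2.0695 × 10⁻⁴ s⁻².
N = √(2.0695 × 10⁻⁴) = 0.014386 rad s⁻¹ ≈ 0.0144 rad s⁻¹.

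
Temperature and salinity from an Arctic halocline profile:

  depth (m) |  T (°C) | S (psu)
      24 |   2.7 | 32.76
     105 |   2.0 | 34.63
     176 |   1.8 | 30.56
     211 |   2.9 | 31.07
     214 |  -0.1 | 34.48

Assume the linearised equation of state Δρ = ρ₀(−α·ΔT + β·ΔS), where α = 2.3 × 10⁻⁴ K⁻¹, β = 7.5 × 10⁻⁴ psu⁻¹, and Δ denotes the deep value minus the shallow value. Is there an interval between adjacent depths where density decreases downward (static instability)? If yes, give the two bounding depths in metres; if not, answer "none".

105–176 m

Evaluate Δρ/ρ₀ = −αΔT + βΔS across each adjacent pair:
  24–105 m: −αΔT+βΔS = −(2.3 × 10⁻⁴)(-0.7)+(7.5 × 10⁻⁴)(+1.87) = 1.6 × 10⁻³ → stable
  105–176 m: −αΔT+βΔS = −(2.3 × 10⁻⁴)(-0.2)+(7.5 × 10⁻⁴)(-4.07) = -3.0 × 10⁻³ → UNSTABLE
  176–211 m: −αΔT+βΔS = −(2.3 × 10⁻⁴)(+1.1)+(7.5 × 10⁻⁴)(+0.51) = 1.3 × 10⁻⁴ → stable
  211–214 m: −αΔT+βΔS = −(2.3 × 10⁻⁴)(-3.0)+(7.5 × 10⁻⁴)(+3.41) = 3.2 × 10⁻³ → stable
The 105–176 m interval has Δρ < 0: lighter water underlies denser water.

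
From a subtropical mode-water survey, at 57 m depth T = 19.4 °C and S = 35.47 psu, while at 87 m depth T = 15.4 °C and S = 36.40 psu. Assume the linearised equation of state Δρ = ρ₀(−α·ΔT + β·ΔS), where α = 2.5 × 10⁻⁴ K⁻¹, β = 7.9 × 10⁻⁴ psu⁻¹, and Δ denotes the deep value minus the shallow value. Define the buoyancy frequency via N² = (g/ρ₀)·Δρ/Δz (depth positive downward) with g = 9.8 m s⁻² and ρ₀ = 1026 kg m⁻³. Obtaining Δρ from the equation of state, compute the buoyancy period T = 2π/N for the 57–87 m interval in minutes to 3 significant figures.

ΔT = -4.0 K, ΔS = +0.93 psu (deep − shallow).
Δρ/ρ₀ = −αΔT + βΔS = 1.00 × 10⁻³ + 7.347 × 10⁻⁴ = 1.7347 × 10⁻³, so Δρ ≈ 1.780 kg m⁻³.
N² = (g/ρ₀)·Δρ/Δz = g·(Δρ/ρ₀)/Δz = 9.8 × 1.7347 × 10⁻³ / 30 = 5.6667 × 10⁻⁴ s⁻².
N = √(5.6667 × 10⁻⁴) = 0.023805 rad s⁻¹ → T = 2π/N = 263.94 s = 4.3990 min ≈ 4.40 min.

4.40 min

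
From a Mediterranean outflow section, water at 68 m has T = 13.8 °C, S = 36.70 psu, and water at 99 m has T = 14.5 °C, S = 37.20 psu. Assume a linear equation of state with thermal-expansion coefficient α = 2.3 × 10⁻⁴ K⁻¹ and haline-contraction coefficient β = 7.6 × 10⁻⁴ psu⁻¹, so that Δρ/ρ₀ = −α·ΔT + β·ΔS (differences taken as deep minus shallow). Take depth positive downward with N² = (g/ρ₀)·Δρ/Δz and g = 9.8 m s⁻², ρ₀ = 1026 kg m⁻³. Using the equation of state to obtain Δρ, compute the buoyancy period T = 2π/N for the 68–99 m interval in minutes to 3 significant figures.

ΔT = +0.7 K, ΔS = +0.50 psu (deep − shallow).
Δρ/ρ₀ = −αΔT + βΔS = -1.61 × 10⁻⁴ + 3.80 × 10⁻⁴ = 2.19 × 10⁻⁴, so Δρ ≈ 0.2247 kg m⁻³.
N² = (g/ρ₀)·Δρ/Δz = g·(Δρ/ρ₀)/Δz = 9.8 × 2.19 × 10⁻⁴ / 31 = 6.9232 × 10⁻⁵ s⁻².
N = √(6.9232 × 10⁻⁵) = 8.3206 × 10⁻³ rad s⁻¹ → T = 2π/N = 755.14 s = 12.586 min ≈ 12.6 min.

12.6 min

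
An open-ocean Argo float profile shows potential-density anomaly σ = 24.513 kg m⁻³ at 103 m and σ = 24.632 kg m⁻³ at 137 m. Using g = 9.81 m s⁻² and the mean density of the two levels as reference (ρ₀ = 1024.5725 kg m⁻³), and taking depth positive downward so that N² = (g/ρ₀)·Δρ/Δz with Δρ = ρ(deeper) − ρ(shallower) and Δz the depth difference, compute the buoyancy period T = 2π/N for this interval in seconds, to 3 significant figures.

1.09 × 10³ s

Δρ = 1024.632 − 1024.513 = 0.119 kg m⁻³ over Δz = 137 − 103 = 34 m.
N² = (9.81/1024.5725) × (0.119/34) = 3.3512 × 10⁻⁵ s⁻².
N = √(3.3512 × 10⁻⁵) = 5.7890 × 10⁻³ rad s⁻¹, so T = 2π/N = 1.0854 × 10³ s ≈ 1.09 × 10³ s.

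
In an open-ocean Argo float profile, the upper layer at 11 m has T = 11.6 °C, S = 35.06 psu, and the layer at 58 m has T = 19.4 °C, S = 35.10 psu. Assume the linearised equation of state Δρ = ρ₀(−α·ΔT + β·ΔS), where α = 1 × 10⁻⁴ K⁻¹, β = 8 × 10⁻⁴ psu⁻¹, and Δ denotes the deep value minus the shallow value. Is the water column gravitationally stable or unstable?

ΔT = 19.4 − 11.6 = +7.8 K and ΔS = 35.10 − 35.06 = +0.04 psu (deep − shallow).
−αΔT = -7.80 × 10⁻⁴; βΔS = 3.20 × 10⁻⁵; sum Δρ/ρ₀ = -7.48 × 10⁻⁴.
Δρ/ρ₀ < 0, so Δρ < 0: deeper water is lighter → statically unstable; the column would overturn.

unstable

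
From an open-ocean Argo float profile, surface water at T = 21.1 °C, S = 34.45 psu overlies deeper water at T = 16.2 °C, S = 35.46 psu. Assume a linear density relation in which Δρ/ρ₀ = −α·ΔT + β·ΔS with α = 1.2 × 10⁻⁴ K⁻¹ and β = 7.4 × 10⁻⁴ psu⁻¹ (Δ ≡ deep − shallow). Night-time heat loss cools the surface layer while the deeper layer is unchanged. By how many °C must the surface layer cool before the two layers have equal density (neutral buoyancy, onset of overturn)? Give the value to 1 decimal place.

11.1 °C

Neutral buoyancy requires Δρ = 0, i.e. −α(T_deep − T_surf′) + β(S_deep − S_surf) = 0.
T_surf′ = T_deep − (β/α)·ΔS = 16.2 − (7.4 × 10⁻⁴/1.2 × 10⁻⁴)·(+1.01) = 9.972 °C.
Cooling required: 21.1 − (9.972) = 11.128 °C.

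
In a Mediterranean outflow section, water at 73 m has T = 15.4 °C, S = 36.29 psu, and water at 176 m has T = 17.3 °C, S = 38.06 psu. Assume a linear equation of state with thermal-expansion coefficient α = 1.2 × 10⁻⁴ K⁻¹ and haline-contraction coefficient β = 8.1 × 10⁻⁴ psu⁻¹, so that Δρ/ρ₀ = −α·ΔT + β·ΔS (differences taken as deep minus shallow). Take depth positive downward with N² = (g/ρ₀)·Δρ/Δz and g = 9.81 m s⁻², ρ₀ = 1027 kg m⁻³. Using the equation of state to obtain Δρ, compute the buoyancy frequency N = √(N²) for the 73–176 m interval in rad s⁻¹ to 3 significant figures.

ΔT = +1.9 K, ΔS = +1.77 psu (deep − shallow).
Δρ/ρ₀ = −αΔT + βΔS = -2.28 × 10⁻⁴ + 1.4337 × 10⁻³ = 1.2057 × 10⁻³, so Δρ ≈ 1.238 kg m⁻³.
N² = (g/ρ₀)·Δρ/Δz = g·(Δρ/ρ₀)/Δz = 9.81 × 1.2057 × 10⁻³ / 103 = 1.1483 × 10⁻⁴ s⁻².
N = √(1.1483 × 10⁻⁴) = 0.010716 rad s⁻¹ ≈ 0.0107 rad s⁻¹.

0.0107 rad s⁻¹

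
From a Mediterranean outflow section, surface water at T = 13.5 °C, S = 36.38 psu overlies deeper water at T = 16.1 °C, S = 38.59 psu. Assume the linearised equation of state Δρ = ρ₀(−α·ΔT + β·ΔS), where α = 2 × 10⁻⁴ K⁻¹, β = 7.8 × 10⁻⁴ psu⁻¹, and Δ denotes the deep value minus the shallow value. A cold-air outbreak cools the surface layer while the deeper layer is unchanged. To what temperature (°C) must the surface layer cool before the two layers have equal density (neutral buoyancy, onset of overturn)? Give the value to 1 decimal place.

7.5 °C

Neutral buoyancy requires Δρ = 0, i.e. −α(T_deep − T_surf′) + β(S_deep − S_surf) = 0.
T_surf′ = T_deep − (β/α)·ΔS = 16.1 − (7.8 × 10⁻⁴/2 × 10⁻⁴)·(+2.21) = 7.481 °C.
Cooling required: 13.5 − (7.481) = 6.019 °C.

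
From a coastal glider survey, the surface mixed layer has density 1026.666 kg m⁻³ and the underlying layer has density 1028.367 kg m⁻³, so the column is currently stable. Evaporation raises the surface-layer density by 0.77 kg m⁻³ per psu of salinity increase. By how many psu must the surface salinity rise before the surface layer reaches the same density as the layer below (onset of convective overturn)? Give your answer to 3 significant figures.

2.21 psu

Density deficit of the surface layer: 1028.367 − 1026.666 = 1.701 kg m⁻³.
Required change = 1.701 / 0.77 = 2.21 psu.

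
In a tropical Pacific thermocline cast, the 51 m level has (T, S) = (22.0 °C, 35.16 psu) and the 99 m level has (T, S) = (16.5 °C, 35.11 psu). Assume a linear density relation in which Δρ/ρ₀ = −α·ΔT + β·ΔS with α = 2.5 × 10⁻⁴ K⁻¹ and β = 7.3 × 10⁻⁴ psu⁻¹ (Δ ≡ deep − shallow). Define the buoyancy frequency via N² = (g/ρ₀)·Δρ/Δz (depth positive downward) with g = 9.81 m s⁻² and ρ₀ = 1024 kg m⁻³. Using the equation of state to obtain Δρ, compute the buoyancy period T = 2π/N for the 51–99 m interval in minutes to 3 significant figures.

ΔT = -5.5 K, ΔS = -0.05 psu (deep − shallow).
Δρ/ρ₀ = −αΔT + βΔS = 1.375 × 10⁻³ − 3.65 × 10⁻⁵ = 1.3385 × 10⁻³, so Δρ ≈ 1.371 kg m⁻³.
N² = (g/ρ₀)·Δρ/Δz = g·(Δρ/ρ₀)/Δz = 9.81 × 1.3385 × 10⁻³ / 48 = 2.7356 × 10⁻⁴ s⁻².
N = √(2.7356 × 10⁻⁴) = 0.016540 rad s⁻¹ → T = 2π/N = 379.88 s = 6.3313 min ≈ 6.33 min.

6.33 min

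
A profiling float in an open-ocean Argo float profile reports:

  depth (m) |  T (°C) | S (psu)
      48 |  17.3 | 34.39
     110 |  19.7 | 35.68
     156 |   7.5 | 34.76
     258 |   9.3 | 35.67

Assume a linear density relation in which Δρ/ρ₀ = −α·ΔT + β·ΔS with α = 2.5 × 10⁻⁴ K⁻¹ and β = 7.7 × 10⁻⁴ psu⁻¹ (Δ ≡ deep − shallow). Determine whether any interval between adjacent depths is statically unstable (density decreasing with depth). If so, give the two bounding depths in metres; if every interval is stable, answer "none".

Evaluate Δρ/ρ₀ = −αΔT + βΔS across each adjacent pair:
  48–110 m: −αΔT+βΔS = −(2.5 × 10⁻⁴)(+2.4)+(7.7 × 10⁻⁴)(+1.29) = 3.9 × 10⁻⁴ → stable
  110–156 m: −αΔT+βΔS = −(2.5 × 10⁻⁴)(-12.2)+(7.7 × 10⁻⁴)(-0.92) = 2.3 × 10⁻³ → stable
  156–258 m: −αΔT+βΔS = −(2.5 × 10⁻⁴)(+1.8)+(7.7 × 10⁻⁴)(+0.91) = 2.5 × 10⁻⁴ → stable
Every interval has Δρ > 0: the column is stably stratified throughout.

none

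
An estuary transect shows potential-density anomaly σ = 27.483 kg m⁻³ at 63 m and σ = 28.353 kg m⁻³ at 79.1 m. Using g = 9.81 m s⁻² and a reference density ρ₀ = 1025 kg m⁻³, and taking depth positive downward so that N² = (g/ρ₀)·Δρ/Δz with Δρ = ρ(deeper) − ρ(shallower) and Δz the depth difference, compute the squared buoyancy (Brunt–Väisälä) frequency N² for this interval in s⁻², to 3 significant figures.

5.17 × 10⁻⁴ s⁻²

Δρ = 1028.353 − 1027.483 = 0.870 kg m⁻³ over Δz = 79.1 − 63 = 16.1 m.
N² = (9.81/1025) × (0.870/16.1) = 5.1718 × 10⁻⁴ s⁻² ≈ 5.17 × 10⁻⁴ s⁻².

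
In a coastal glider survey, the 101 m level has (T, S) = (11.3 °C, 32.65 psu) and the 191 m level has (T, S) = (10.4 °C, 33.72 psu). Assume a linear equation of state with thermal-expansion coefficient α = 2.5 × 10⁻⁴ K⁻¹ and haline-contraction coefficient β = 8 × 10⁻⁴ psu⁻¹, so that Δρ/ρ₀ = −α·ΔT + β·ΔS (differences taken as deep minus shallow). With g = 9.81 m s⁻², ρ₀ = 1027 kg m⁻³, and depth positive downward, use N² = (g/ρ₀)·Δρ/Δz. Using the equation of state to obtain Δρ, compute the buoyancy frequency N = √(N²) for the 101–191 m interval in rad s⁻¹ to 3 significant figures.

ΔT = -0.9 K, ΔS = +1.07 psu (deep − shallow).
Δρ/ρ₀ = −αΔT + βΔS = 2.25 × 10⁻⁴ + 8.56 × 10⁻⁴ = 1.081 × 10⁻³, so Δρ ≈ 1.110 kg m⁻³.
N² = (g/ρ₀)·Δρ/Δz = g·(Δρ/ρ₀)/Δz = 9.81 × 1.081 × 10⁻³ / 90 = 1.1783 × 10⁻⁴ s⁻².
N = √(1.1783 × 10⁻⁴) = 0.010855 rad s⁻¹ ≈ 0.0109 rad s⁻¹.

0.0109 rad s⁻¹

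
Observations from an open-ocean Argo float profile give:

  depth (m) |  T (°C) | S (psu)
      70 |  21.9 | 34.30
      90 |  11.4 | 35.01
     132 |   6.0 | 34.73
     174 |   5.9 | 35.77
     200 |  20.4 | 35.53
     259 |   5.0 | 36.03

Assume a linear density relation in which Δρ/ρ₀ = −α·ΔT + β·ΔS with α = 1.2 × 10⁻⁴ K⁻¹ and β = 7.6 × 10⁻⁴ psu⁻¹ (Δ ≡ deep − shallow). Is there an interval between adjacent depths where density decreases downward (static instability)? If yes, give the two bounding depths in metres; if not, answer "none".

Evaluate Δρ/ρ₀ = −αΔT + βΔS across each adjacent pair:
  70–90 m: −αΔT+βΔS = −(1.2 × 10⁻⁴)(-10.5)+(7.6 × 10⁻⁴)(+0.71) = 1.8 × 10⁻³ → stable
  90–132 m: −αΔT+βΔS = −(1.2 × 10⁻⁴)(-5.4)+(7.6 × 10⁻⁴)(-0.28) = 4.4 × 10⁻⁴ → stable
  132–174 m: −αΔT+βΔS = −(1.2 × 10⁻⁴)(-0.1)+(7.6 × 10⁻⁴)(+1.04) = 8.0 × 10⁻⁴ → stable
  174–200 m: −αΔT+βΔS = −(1.2 × 10⁻⁴)(+14.5)+(7.6 × 10⁻⁴)(-0.24) = -1.9 × 10⁻³ → UNSTABLE
  200–259 m: −αΔT+βΔS = −(1.2 × 10⁻⁴)(-15.4)+(7.6 × 10⁻⁴)(+0.50) = 2.2 × 10⁻³ → stable
The 174–200 m interval has Δρ < 0: lighter water underlies denser water.

174–200 m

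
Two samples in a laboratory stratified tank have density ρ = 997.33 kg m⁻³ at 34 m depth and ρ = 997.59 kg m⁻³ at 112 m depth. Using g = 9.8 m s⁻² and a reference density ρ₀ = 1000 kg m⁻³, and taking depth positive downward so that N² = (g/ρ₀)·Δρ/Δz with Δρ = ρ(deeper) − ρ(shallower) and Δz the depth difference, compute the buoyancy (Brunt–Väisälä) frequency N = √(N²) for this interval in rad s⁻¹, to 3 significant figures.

5.72 × 10⁻³ rad s⁻¹

Δρ = 997.59 − 997.33 = 0.26 kg m⁻³ over Δz = 112 − 34 = 78 m.
N² = (9.8/1000) × (0.26/78) = 3.2667 × 10⁻⁵ s⁻².
N = √(3.2667 × 10⁻⁵) = 5.7155 × 10⁻³ rad s⁻¹ ≈ 5.72 × 10⁻³ rad s⁻¹.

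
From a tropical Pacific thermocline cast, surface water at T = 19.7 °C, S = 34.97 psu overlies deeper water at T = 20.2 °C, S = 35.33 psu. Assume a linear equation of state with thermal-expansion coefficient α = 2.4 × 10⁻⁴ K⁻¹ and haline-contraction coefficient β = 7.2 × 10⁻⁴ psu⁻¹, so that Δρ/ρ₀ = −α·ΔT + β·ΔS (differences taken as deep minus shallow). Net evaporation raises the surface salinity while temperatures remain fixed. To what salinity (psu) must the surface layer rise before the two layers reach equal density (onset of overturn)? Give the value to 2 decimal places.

Neutral buoyancy requires −α(T_deep − T_surf) + β(S_deep − S_surf′) = 0.
S_surf′ = S_deep − (α/β)·ΔT = 35.33 − (2.4 × 10⁻⁴/7.2 × 10⁻⁴)·(+0.5) = 35.1633 psu.
Increase required: 35.1633 − 34.97 = 0.1933 psu.

35.16 psu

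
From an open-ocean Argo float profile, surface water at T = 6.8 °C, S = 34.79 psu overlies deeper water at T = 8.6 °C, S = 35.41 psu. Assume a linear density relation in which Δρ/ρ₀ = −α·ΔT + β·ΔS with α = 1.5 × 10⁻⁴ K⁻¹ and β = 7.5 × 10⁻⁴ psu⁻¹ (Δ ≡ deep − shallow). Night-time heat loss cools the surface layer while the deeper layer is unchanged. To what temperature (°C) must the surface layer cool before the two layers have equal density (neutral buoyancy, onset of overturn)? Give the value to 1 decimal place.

5.5 °C

Neutral buoyancy requires Δρ = 0, i.e. −α(T_deep − T_surf′) + β(S_deep − S_surf) = 0.
T_surf′ = T_deep − (β/α)·ΔS = 8.6 − (7.5 × 10⁻⁴/1.5 × 10⁻⁴)·(+0.62) = 5.500 °C.
Cooling required: 6.8 − (5.500) = 1.300 °C.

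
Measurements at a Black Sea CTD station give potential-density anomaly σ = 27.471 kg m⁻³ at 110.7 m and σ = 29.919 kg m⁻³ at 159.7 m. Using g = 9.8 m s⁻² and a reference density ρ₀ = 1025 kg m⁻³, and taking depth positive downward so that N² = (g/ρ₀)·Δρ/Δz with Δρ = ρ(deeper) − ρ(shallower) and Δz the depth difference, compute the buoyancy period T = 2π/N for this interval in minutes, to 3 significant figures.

Δρ = 1029.919 − 1027.471 = 2.448 kg m⁻³ over Δz = 159.7 − 110.7 = 49 m.
N² = (9.8/1025) × (2.448/49) = 4.7766 × 10⁻⁴ s⁻².
N = √(4.7766 × 10⁻⁴) = 0.021855 rad s⁻¹, so T = 2π/N = 287.49 s = 4.7915 min ≈ 4.79 min.

4.79 min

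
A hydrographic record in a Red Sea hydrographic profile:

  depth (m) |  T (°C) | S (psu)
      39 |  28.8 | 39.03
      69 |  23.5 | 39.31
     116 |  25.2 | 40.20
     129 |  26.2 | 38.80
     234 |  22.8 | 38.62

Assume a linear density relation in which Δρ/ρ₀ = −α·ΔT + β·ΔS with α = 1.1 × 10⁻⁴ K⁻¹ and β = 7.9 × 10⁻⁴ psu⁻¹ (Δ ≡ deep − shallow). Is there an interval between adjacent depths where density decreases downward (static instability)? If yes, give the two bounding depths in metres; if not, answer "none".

116–129 m

Evaluate Δρ/ρ₀ = −αΔT + βΔS across each adjacent pair:
  39–69 m: −αΔT+βΔS = −(1.1 × 10⁻⁴)(-5.3)+(7.9 × 10⁻⁴)(+0.28) = 8.0 × 10⁻⁴ → stable
  69–116 m: −αΔT+βΔS = −(1.1 × 10⁻⁴)(+1.7)+(7.9 × 10⁻⁴)(+0.89) = 5.2 × 10⁻⁴ → stable
  116–129 m: −αΔT+βΔS = −(1.1 × 10⁻⁴)(+1.0)+(7.9 × 10⁻⁴)(-1.40) = -1.2 × 10⁻³ → UNSTABLE
  129–234 m: −αΔT+βΔS = −(1.1 × 10⁻⁴)(-3.4)+(7.9 × 10⁻⁴)(-0.18) = 2.3 × 10⁻⁴ → stable
The 116–129 m interval has Δρ < 0: lighter water underlies denser water.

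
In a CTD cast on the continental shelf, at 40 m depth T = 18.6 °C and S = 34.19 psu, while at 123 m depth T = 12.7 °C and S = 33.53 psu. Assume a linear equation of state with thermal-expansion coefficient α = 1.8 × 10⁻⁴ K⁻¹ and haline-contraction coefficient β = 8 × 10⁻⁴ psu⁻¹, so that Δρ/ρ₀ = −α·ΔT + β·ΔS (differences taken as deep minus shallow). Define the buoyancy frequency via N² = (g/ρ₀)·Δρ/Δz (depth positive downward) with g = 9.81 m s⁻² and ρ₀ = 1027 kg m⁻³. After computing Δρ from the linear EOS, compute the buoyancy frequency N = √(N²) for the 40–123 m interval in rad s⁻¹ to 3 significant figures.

7.94 × 10⁻³ rad s⁻¹

ΔT = -5.9 K, ΔS = -0.66 psu (deep − shallow).
Δρ/ρ₀ = −αΔT + βΔS = 1.062 × 10⁻³ − 5.28 × 10⁻⁴ = 5.34 × 10⁻⁴, so Δρ ≈ 0.5484 kg m⁻³.
N² = (g/ρ₀)·Δρ/Δz = g·(Δρ/ρ₀)/Δz = 9.81 × 5.34 × 10⁻⁴ / 83 = 6.3115 × 10⁻⁵ s⁻².
N = √(6.3115 × 10⁻⁵) = 7.9445 × 10⁻³ rad s⁻¹ ≈ 7.94 × 10⁻³ rad s⁻¹.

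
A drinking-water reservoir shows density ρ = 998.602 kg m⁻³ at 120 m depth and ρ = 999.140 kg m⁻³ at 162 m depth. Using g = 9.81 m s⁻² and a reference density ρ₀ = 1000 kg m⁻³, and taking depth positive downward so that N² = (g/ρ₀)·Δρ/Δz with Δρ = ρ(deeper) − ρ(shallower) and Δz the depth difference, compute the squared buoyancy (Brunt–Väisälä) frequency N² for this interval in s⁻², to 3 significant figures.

Δρ = 999.140 − 998.602 = 0.538 kg m⁻³ over Δz = 162 − 120 = 42 m.
N² = (9.81/1000) × (0.538/42) = 1.2566 × 10⁻⁴ s⁻² ≈ 1.26 × 10⁻⁴ s⁻².

1.26 × 10⁻⁴ s⁻²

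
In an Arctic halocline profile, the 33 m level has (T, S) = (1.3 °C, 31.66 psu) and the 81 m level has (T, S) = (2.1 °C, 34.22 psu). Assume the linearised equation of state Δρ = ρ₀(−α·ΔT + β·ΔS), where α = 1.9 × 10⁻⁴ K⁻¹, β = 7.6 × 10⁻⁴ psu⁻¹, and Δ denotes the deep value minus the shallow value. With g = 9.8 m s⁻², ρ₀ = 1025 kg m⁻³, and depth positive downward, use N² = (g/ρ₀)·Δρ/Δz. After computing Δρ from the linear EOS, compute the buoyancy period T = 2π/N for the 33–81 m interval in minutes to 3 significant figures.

ΔT = +0.8 K, ΔS = +2.56 psu (deep − shallow).
Δρ/ρ₀ = −αΔT + βΔS = -1.52 × 10⁻⁴ + 1.9456 × 10⁻³ = 1.7936 × 10⁻³, so Δρ ≈ 1.838 kg m⁻³.
N² = (g/ρ₀)·Δρ/Δz = g·(Δρ/ρ₀)/Δz = 9.8 × 1.7936 × 10⁻³ / 48 = 3.6619 × 10⁻⁴ s⁻².
N = √(3.6619 × 10⁻⁴) = 0.019136 rad s⁻¹ → T = 2π/N = 328.34 s = 5.4723 min ≈ 5.47 min.

5.47 min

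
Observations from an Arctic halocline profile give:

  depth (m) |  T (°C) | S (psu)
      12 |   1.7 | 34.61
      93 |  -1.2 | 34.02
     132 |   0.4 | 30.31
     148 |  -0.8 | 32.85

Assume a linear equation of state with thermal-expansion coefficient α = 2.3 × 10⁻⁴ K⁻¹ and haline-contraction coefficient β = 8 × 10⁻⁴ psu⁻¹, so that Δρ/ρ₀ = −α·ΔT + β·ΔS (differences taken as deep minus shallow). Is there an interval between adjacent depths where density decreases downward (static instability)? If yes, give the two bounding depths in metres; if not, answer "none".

93–132 m

Evaluate Δρ/ρ₀ = −αΔT + βΔS across each adjacent pair:
  12–93 m: −αΔT+βΔS = −(2.3 × 10⁻⁴)(-2.9)+(8 × 10⁻⁴)(-0.59) = 1.9 × 10⁻⁴ → stable
  93–132 m: −αΔT+βΔS = −(2.3 × 10⁻⁴)(+1.6)+(8 × 10⁻⁴)(-3.71) = -3.3 × 10⁻³ → UNSTABLE
  132–148 m: −αΔT+βΔS = −(2.3 × 10⁻⁴)(-1.2)+(8 × 10⁻⁴)(+2.54) = 2.3 × 10⁻³ → stable
The 93–132 m interval has Δρ < 0: lighter water underlies denser water.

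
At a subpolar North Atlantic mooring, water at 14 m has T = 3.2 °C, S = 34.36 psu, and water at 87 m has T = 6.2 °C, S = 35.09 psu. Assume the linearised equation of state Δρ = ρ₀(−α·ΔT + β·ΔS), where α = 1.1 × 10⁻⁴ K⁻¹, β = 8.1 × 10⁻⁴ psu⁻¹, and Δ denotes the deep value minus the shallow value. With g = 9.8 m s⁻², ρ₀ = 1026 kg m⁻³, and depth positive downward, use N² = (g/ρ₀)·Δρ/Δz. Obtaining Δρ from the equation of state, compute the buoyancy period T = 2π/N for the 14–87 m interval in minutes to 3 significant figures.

ΔT = +3.0 K, ΔS = +0.73 psu (deep − shallow).
Δρ/ρ₀ = −αΔT + βΔS = -3.30 × 10⁻⁴ + 5.913 × 10⁻⁴ = 2.613 × 10⁻⁴, so Δρ ≈ 0.2681 kg m⁻³.
N² = (g/ρ₀)·Δρ/Δz = g·(Δρ/ρ₀)/Δz = 9.8 × 2.613 × 10⁻⁴ / 73 = 3.5079 × 10⁻⁵ s⁻².
N = √(3.5079 × 10⁻⁵) = 5.9228 × 10⁻³ rad s⁻¹ → T = 2π/N = 1.0608 × 10³ s = 17.680 min ≈ 17.7 min.

17.7 min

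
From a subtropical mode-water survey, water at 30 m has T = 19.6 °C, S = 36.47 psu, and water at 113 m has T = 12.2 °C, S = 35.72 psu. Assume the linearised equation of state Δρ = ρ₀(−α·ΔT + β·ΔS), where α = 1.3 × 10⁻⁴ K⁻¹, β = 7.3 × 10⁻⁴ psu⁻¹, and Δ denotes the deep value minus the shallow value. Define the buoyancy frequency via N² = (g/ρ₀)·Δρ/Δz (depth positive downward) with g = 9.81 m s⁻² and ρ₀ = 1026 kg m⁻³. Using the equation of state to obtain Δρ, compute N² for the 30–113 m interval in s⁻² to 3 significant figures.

ΔT = -7.4 K, ΔS = -0.75 psu (deep − shallow).
Δρ/ρ₀ = −αΔT + βΔS = 9.62 × 10⁻⁴ − 5.475 × 10⁻⁴ = 4.145 × 10⁻⁴, so Δρ ≈ 0.4253 kg m⁻³.
N² = (g/ρ₀)·Δρ/Δz = g·(Δρ/ρ₀)/Δz = 9.81 × 4.145 × 10⁻⁴ / 83 = 4.8991 × 10⁻⁵ s⁻² ≈ 4.90 × 10⁻⁵ s⁻².

4.90 × 10⁻⁵ s⁻²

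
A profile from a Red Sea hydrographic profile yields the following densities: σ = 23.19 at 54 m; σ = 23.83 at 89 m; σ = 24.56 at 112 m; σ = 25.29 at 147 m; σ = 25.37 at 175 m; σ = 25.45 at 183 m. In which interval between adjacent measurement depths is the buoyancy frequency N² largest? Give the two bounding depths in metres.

89–112 m

Compute the density gradient over each adjacent pair:
  54–89 m: Δρ/Δz = 0.64/35 = 0.018 kg m⁻⁴
  89–112 m: Δρ/Δz = 0.73/23 = 0.032 kg m⁻⁴
  112–147 m: Δρ/Δz = 0.73/35 = 0.021 kg m⁻⁴
  147–175 m: Δρ/Δz = 0.08/28 = 2.9 × 10⁻³ kg m⁻⁴
  175–183 m: Δρ/Δz = 0.08/8 = 0.010 kg m⁻⁴
The largest gradient is in the 89–112 m interval — the pycnocline.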